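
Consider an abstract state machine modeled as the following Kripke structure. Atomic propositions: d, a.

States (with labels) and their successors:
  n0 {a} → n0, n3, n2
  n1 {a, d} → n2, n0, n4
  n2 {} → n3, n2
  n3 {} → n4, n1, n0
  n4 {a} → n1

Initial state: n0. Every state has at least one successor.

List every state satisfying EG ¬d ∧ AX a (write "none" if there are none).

States satisfying ¬d: {n0, n2, n3, n4}.
States satisfying EG ¬d: {n0, n2, n3}.
States satisfying a: {n0, n1, n4}.
States satisfying AX a: {n3, n4}.
States satisfying EG ¬d ∧ AX a: {n3}.

{n3}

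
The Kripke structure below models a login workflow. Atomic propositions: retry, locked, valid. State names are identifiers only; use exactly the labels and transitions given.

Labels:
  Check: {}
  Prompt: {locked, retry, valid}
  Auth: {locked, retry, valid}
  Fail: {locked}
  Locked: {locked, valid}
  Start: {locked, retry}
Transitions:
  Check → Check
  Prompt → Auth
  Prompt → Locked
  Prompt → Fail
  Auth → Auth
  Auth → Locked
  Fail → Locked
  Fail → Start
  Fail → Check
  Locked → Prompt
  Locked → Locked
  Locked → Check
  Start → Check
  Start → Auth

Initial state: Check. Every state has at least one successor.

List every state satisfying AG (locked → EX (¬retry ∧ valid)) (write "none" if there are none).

States satisfying locked → EX (¬retry ∧ valid): {Check, Prompt, Auth, Fail, Locked}.
States satisfying AG (locked → EX (¬retry ∧ valid)): {Check}.

{Check}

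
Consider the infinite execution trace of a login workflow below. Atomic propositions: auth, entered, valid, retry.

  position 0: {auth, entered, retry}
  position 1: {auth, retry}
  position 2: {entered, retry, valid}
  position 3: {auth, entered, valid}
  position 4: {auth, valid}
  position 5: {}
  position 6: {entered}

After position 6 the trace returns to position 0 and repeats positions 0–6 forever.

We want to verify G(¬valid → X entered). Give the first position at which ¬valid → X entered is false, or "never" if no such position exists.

0

At position 0 the labels are {auth, entered, retry} and the next position 1 has {auth, retry}, so ¬valid → X entered is false there. This is the first violation.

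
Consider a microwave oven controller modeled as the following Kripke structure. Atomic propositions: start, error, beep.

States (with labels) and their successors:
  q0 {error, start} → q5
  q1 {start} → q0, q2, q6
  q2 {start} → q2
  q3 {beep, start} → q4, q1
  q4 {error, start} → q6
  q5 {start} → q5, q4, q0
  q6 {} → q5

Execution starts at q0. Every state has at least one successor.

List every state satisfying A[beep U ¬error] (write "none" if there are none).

States satisfying beep: {q3}.
States satisfying ¬error: {q1, q2, q3, q5, q6}.
States satisfying A[beep U ¬error]: {q1, q2, q3, q5, q6}.

{q1, q2, q3, q5, q6}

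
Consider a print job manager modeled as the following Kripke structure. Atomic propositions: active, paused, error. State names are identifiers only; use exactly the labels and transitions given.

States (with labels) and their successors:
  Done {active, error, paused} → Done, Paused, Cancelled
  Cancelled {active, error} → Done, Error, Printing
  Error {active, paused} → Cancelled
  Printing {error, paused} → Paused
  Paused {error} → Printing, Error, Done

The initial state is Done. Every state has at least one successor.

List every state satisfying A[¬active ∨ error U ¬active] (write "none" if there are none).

{Printing, Paused}

States satisfying ¬active ∨ error: {Done, Cancelled, Printing, Paused}.
States satisfying ¬active: {Printing, Paused}.
States satisfying A[¬active ∨ error U ¬active]: {Printing, Paused}.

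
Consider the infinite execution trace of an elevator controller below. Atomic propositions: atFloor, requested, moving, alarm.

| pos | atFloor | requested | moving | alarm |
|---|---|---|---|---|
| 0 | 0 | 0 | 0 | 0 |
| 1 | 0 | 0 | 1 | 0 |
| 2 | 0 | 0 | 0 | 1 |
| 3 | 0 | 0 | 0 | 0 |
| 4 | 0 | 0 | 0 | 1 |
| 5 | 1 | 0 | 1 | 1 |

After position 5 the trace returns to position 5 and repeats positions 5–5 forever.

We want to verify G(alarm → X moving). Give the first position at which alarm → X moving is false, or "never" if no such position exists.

Check alarm → X moving at each position in order: 0 ✓, 1 ✓.
At position 2 the labels are {alarm} and the next position 3 has {}, so alarm → X moving is false there. This is the first violation.

2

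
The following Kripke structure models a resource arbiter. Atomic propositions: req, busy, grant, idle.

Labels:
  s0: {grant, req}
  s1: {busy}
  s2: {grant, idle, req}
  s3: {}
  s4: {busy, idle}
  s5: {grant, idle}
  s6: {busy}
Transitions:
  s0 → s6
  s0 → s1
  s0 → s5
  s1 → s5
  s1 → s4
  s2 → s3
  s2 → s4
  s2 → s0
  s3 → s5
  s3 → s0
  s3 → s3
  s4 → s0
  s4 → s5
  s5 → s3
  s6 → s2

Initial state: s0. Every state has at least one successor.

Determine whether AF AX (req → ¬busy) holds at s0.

Satisfied

States satisfying AX (req → ¬busy): {s0, s1, s2, s3, s4, s5, s6}.
States satisfying AF AX (req → ¬busy): {s0, s1, s2, s3, s4, s5, s6}.
s0 ∈ Sat(AF AX (req → ¬busy)).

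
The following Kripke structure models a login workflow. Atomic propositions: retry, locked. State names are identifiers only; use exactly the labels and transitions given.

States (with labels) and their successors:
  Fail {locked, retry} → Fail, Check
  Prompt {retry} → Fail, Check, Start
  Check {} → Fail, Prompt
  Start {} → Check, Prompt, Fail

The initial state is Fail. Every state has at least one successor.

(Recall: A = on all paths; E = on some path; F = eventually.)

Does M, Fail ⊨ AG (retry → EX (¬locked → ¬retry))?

Satisfied

States satisfying retry → EX (¬locked → ¬retry): {Fail, Prompt, Check, Start}.
States satisfying AG (retry → EX (¬locked → ¬retry)): {Fail, Prompt, Check, Start}.
Every state reachable from Fail satisfies retry → EX (¬locked → ¬retry).
Fail ∈ Sat(AG (retry → EX (¬locked → ¬retry))).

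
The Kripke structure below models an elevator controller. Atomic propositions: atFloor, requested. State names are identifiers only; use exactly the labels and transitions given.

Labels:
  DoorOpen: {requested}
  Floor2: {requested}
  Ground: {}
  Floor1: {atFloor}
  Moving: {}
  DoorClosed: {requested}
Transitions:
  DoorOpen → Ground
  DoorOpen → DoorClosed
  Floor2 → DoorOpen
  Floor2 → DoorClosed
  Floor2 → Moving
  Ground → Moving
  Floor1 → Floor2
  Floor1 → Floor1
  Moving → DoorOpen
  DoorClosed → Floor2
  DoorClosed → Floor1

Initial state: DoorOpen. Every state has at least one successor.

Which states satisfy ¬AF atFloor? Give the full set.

States satisfying atFloor: {Floor1}.
States satisfying AF atFloor: {Floor1}.
States satisfying ¬AF atFloor: {DoorOpen, Floor2, Ground, Moving, DoorClosed}.

{DoorOpen, Floor2, Ground, Moving, DoorClosed}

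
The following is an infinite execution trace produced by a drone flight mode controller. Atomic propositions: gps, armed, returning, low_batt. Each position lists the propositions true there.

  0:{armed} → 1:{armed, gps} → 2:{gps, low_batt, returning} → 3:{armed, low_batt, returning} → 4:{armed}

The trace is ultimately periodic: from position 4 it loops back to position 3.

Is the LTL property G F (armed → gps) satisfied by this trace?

F (armed → gps) must hold at every position from 0 onward. It fails at position 3, so G F (armed → gps) is false.

Violated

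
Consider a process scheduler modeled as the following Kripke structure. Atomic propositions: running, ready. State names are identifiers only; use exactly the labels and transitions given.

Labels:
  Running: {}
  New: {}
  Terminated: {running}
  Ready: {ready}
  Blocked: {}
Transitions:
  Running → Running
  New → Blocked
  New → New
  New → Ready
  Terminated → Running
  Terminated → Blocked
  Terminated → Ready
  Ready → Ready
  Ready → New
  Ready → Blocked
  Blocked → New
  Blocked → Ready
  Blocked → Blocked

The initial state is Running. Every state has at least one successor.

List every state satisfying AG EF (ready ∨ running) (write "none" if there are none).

{New, Ready, Blocked}

States satisfying EF (ready ∨ running): {New, Terminated, Ready, Blocked}.
States satisfying AG EF (ready ∨ running): {New, Ready, Blocked}.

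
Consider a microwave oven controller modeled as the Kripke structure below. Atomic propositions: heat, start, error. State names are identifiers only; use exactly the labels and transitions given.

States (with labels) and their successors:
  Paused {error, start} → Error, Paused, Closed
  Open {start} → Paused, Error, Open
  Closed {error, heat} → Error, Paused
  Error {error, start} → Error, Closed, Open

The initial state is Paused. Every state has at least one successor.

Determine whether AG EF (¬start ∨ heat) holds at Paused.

Satisfied

States satisfying EF (¬start ∨ heat): {Paused, Open, Closed, Error}.
States satisfying AG EF (¬start ∨ heat): {Paused, Open, Closed, Error}.
Every state reachable from Paused satisfies EF (¬start ∨ heat).
Paused ∈ Sat(AG EF (¬start ∨ heat)).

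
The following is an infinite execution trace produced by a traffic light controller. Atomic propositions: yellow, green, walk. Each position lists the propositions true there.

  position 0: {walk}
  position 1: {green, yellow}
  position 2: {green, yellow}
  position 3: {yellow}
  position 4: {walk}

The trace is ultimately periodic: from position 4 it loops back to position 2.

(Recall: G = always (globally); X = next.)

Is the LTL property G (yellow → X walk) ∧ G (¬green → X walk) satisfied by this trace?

No

yellow → X walk must hold at every position from 0 onward. It fails at position 1, so G (yellow → X walk) is false.
Positions where yellow holds: 1, 2, 3.
Check X walk at each: 1→fails, 2→fails, 3→ok.
¬green → X walk must hold at every position from 0 onward. It fails at position 0, so G (¬green → X walk) is false.
Positions where ¬green holds: 0, 3, 4.
Check X walk at each: 0→fails, 3→ok, 4→fails.
At position 0: G (yellow → X walk) is false; G (¬green → X walk) is false; so G (yellow → X walk) ∧ G (¬green → X walk) is false.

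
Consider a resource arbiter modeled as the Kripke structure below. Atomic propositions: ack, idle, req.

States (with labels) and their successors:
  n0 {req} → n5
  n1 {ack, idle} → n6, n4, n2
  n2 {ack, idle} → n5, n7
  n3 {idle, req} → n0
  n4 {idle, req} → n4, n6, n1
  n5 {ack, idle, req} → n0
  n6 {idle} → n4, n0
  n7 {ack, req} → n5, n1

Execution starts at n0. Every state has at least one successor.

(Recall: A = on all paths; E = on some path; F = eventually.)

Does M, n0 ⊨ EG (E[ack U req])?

Holds

States satisfying E[ack U req]: {n0, n1, n2, n3, n4, n5, n7}.
States satisfying EG (E[ack U req]): {n0, n1, n2, n3, n4, n5, n7}.
n0 ∈ Sat(EG (E[ack U req])).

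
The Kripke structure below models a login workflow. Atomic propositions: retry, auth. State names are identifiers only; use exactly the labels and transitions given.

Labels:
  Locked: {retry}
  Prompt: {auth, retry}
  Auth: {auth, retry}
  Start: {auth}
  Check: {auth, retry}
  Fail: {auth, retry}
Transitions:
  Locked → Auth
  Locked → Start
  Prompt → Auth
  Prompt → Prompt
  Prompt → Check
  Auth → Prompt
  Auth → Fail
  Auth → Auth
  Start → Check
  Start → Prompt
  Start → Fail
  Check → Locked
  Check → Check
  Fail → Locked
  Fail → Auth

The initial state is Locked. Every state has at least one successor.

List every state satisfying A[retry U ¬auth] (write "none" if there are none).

States satisfying retry: {Locked, Prompt, Auth, Check, Fail}.
States satisfying ¬auth: {Locked}.
States satisfying A[retry U ¬auth]: {Locked}.

{Locked}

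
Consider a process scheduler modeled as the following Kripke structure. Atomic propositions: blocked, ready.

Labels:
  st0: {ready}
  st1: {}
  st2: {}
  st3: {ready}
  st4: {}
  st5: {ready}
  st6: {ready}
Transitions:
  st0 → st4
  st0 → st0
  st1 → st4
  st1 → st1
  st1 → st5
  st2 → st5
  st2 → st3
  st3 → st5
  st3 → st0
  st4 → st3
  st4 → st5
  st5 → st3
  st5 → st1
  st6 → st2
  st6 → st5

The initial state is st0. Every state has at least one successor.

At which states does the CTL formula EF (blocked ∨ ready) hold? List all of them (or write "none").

{st0, st1, st2, st3, st4, st5, st6}

States satisfying blocked ∨ ready: {st0, st3, st5, st6}.
States satisfying EF (blocked ∨ ready): {st0, st1, st2, st3, st4, st5, st6}.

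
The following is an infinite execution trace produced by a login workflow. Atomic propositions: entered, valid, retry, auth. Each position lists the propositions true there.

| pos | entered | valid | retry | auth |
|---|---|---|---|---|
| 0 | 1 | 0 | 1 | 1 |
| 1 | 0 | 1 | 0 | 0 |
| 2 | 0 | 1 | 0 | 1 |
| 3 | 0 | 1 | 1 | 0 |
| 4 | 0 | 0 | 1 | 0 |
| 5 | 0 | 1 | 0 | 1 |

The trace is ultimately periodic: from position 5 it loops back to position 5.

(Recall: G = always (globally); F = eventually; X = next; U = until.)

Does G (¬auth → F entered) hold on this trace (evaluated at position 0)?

¬auth → F entered must hold at every position from 0 onward. It fails at position 1, so G (¬auth → F entered) is false.
Positions where ¬auth holds: 1, 3, 4.
Check F entered at each: 1→fails, 3→fails, 4→fails.

Violated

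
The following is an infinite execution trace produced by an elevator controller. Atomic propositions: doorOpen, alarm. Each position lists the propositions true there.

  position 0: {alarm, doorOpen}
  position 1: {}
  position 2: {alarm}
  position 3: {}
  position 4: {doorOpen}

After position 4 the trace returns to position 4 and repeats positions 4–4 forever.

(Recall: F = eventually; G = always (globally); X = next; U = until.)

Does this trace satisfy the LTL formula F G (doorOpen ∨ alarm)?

G (doorOpen ∨ alarm) holds at position 4, which is reachable from 0, so F G (doorOpen ∨ alarm) holds.

Satisfied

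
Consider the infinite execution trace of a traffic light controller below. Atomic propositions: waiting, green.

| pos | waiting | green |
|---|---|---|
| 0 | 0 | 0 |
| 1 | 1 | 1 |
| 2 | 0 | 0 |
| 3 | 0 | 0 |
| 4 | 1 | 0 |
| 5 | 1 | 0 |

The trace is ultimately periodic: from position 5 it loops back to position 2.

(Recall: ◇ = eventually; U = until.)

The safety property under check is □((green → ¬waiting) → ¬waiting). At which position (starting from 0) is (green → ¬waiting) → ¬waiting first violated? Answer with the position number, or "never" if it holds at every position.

Check (green → ¬waiting) → ¬waiting at each position in order: 0 ✓, 1 ✓, 2 ✓, 3 ✓.
At position 4 the labels are {waiting}, so (green → ¬waiting) → ¬waiting is false there. This is the first violation.

4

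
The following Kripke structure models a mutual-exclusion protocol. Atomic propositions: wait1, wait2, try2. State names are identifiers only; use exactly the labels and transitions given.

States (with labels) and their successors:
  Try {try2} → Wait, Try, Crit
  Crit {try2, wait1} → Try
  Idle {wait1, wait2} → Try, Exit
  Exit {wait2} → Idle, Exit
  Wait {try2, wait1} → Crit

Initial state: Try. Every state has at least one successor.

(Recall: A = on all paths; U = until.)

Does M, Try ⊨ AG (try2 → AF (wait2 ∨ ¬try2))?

No

States satisfying try2 → AF (wait2 ∨ ¬try2): {Idle, Exit}.
States satisfying AG (try2 → AF (wait2 ∨ ¬try2)): ∅.
Crit is reachable from Try and violates try2 → AF (wait2 ∨ ¬try2), so AG fails at Try.
Try ∉ Sat(AG (try2 → AF (wait2 ∨ ¬try2))).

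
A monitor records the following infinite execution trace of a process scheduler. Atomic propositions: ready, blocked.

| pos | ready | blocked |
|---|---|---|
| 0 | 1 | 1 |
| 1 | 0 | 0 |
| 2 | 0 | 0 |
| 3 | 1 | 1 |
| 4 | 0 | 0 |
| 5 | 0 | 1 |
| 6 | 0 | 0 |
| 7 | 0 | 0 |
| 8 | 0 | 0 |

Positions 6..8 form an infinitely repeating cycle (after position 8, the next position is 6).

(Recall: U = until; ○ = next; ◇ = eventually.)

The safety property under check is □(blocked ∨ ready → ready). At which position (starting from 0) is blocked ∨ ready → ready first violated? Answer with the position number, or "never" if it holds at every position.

Check blocked ∨ ready → ready at each position in order: 0 ✓, 1 ✓, 2 ✓, 3 ✓, 4 ✓.
At position 5 the labels are {blocked}, so blocked ∨ ready → ready is false there. This is the first violation.

5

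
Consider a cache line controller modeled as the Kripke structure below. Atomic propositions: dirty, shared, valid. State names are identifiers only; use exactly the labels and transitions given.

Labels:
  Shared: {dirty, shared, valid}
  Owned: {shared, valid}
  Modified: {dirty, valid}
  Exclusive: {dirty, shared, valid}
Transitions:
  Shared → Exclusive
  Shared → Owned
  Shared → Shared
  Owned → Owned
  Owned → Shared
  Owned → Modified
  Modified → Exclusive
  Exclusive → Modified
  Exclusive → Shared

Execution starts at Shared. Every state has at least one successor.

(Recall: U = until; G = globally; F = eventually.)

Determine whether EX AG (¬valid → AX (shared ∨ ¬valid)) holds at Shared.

Satisfied

States satisfying AG (¬valid → AX (shared ∨ ¬valid)): {Shared, Owned, Modified, Exclusive}.
States satisfying EX AG (¬valid → AX (shared ∨ ¬valid)): {Shared, Owned, Modified, Exclusive}.
Shared ∈ Sat(EX AG (¬valid → AX (shared ∨ ¬valid))).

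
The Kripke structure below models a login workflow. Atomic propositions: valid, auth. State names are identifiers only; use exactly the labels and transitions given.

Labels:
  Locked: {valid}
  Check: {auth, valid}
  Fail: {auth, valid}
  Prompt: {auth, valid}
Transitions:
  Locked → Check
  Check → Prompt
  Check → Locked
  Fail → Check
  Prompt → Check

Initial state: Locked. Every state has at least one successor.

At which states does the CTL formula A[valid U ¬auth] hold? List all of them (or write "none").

{Locked}

States satisfying valid: {Locked, Check, Fail, Prompt}.
States satisfying ¬auth: {Locked}.
States satisfying A[valid U ¬auth]: {Locked}.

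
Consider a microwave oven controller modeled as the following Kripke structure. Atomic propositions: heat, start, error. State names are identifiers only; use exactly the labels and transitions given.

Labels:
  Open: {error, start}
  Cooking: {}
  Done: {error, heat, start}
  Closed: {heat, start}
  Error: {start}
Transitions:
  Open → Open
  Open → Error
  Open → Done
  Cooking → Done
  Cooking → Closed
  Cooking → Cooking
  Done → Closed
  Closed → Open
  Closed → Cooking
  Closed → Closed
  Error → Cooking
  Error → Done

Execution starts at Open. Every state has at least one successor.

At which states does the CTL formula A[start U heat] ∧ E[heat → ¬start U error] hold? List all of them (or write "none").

{Done}

States satisfying start: {Open, Done, Closed, Error}.
States satisfying heat: {Done, Closed}.
States satisfying A[start U heat]: {Done, Closed}.
States satisfying heat → ¬start: {Open, Cooking, Error}.
States satisfying error: {Open, Done}.
States satisfying E[heat → ¬start U error]: {Open, Cooking, Done, Error}.
States satisfying A[start U heat] ∧ E[heat → ¬start U error]: {Done}.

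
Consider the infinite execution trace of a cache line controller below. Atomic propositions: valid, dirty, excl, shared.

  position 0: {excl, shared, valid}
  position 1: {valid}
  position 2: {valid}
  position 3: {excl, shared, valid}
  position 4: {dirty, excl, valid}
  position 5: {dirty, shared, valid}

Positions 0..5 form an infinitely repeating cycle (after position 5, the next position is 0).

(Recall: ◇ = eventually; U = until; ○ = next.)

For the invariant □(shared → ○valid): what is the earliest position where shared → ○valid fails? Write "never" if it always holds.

never

shared → ○valid holds at every position 0..5, and those are all the positions the trace ever visits, so the invariant □(shared → ○valid) is never violated.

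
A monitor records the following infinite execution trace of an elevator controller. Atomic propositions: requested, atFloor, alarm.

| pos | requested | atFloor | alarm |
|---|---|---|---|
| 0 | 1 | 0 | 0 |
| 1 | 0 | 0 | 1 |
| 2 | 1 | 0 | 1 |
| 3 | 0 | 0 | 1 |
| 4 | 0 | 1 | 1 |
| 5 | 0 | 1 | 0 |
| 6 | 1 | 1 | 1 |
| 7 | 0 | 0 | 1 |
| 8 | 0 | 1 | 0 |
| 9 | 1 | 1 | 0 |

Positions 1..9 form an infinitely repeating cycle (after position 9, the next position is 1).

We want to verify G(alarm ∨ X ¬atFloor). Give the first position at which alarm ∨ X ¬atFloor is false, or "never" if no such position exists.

5

Check alarm ∨ X ¬atFloor at each position in order: 0 ✓, 1 ✓, 2 ✓, 3 ✓, 4 ✓.
At position 5 the labels are {atFloor} and the next position 6 has {alarm, atFloor, requested}, so alarm ∨ X ¬atFloor is false there. This is the first violation.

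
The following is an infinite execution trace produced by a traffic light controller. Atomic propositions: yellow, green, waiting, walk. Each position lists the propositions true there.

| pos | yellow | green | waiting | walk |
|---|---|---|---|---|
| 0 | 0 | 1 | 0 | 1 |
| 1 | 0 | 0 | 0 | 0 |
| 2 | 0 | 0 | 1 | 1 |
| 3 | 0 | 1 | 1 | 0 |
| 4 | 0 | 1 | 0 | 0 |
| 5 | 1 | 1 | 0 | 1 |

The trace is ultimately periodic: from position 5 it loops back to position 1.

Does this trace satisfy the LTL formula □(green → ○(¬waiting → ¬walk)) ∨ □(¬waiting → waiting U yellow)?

Violated

green → ○(¬waiting → ¬walk) must hold at every position from 0 onward. It fails at position 4, so □(green → ○(¬waiting → ¬walk)) is false.
Positions where green holds: 0, 3, 4, 5.
Check ○(¬waiting → ¬walk) at each: 0→ok, 3→ok, 4→fails, 5→ok.
¬waiting → waiting U yellow must hold at every position from 0 onward. It fails at position 0, so □(¬waiting → waiting U yellow) is false.
Positions where ¬waiting holds: 0, 1, 4, 5.
Check waiting U yellow at each: 0→fails, 1→fails, 4→fails, 5→ok.
At position 0: □(green → ○(¬waiting → ¬walk)) is false; □(¬waiting → waiting U yellow) is false; so □(green → ○(¬waiting → ¬walk)) ∨ □(¬waiting → waiting U yellow) is false.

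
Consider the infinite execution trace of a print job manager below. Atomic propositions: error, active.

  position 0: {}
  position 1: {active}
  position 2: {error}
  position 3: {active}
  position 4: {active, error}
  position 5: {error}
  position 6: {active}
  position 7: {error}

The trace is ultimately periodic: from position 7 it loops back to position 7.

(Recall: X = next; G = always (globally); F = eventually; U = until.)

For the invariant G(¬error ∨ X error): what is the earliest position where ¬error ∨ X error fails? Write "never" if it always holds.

Check ¬error ∨ X error at each position in order: 0 ✓, 1 ✓.
At position 2 the labels are {error} and the next position 3 has {active}, so ¬error ∨ X error is false there. This is the first violation.

2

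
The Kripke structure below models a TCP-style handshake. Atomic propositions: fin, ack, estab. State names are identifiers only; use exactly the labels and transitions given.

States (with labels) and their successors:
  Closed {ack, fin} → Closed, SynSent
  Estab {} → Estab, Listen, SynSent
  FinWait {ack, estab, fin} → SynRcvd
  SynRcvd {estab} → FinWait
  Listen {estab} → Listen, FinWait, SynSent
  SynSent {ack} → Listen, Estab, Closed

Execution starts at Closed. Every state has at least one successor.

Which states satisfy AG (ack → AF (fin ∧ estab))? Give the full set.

States satisfying ack → AF (fin ∧ estab): {Estab, FinWait, SynRcvd, Listen}.
States satisfying AG (ack → AF (fin ∧ estab)): {FinWait, SynRcvd}.

{FinWait, SynRcvd}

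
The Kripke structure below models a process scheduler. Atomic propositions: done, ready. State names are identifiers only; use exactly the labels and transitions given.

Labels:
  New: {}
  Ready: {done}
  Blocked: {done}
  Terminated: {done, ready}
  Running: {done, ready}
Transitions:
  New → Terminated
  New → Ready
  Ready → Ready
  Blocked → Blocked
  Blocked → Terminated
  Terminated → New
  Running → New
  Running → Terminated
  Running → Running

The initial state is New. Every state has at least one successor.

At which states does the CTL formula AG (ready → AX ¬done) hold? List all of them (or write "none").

States satisfying ready → AX ¬done: {New, Ready, Blocked, Terminated}.
States satisfying AG (ready → AX ¬done): {New, Ready, Blocked, Terminated}.

{New, Ready, Blocked, Terminated}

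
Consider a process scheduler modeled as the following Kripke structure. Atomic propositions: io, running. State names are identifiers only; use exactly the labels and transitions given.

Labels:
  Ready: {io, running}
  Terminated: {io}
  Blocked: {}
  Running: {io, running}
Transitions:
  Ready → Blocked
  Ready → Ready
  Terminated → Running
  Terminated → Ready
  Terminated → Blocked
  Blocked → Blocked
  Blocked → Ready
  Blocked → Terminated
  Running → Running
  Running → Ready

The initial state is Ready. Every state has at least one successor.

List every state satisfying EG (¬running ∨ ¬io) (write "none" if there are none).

{Terminated, Blocked}

States satisfying ¬running ∨ ¬io: {Terminated, Blocked}.
States satisfying EG (¬running ∨ ¬io): {Terminated, Blocked}.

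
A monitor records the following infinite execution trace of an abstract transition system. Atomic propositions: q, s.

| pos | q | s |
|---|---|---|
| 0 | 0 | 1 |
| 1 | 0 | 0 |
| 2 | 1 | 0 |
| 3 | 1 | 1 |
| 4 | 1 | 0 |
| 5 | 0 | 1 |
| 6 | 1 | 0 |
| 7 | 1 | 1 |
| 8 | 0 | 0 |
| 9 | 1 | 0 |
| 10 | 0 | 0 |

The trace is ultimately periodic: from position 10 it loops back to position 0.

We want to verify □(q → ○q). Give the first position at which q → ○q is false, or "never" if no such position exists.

Check q → ○q at each position in order: 0 ✓, 1 ✓, 2 ✓, 3 ✓.
At position 4 the labels are {q} and the next position 5 has {s}, so q → ○q is false there. This is the first violation.

4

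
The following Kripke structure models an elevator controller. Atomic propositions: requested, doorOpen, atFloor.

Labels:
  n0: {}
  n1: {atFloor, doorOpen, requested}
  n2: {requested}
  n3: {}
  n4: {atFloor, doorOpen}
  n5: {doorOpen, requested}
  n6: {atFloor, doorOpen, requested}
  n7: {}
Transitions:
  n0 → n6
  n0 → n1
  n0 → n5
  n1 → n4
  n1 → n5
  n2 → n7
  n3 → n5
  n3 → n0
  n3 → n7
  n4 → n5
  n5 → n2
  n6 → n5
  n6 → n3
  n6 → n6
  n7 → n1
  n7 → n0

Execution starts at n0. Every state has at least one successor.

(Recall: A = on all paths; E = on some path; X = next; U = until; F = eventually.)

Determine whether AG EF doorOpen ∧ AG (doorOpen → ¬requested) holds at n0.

States satisfying EF doorOpen: {n0, n1, n2, n3, n4, n5, n6, n7}.
States satisfying AG EF doorOpen: {n0, n1, n2, n3, n4, n5, n6, n7}.
States satisfying doorOpen → ¬requested: {n0, n2, n3, n4, n7}.
States satisfying AG (doorOpen → ¬requested): ∅.
States satisfying AG EF doorOpen ∧ AG (doorOpen → ¬requested): ∅.
n0 ∉ Sat(AG EF doorOpen ∧ AG (doorOpen → ¬requested)).

No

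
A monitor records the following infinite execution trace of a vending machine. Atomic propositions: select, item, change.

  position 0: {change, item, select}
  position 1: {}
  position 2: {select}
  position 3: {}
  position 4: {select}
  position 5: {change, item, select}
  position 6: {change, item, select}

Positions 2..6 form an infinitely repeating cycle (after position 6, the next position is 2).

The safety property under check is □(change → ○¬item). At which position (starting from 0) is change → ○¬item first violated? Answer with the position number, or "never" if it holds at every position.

5

Check change → ○¬item at each position in order: 0 ✓, 1 ✓, 2 ✓, 3 ✓, 4 ✓.
At position 5 the labels are {change, item, select} and the next position 6 has {change, item, select}, so change → ○¬item is false there. This is the first violation.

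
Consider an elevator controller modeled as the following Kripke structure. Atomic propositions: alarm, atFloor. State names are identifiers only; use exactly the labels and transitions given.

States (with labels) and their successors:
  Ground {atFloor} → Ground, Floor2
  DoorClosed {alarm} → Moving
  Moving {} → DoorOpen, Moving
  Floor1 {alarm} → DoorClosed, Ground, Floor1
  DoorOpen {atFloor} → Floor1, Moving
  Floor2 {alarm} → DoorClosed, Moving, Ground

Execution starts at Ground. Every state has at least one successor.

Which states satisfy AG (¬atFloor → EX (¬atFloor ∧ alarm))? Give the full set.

States satisfying ¬atFloor → EX (¬atFloor ∧ alarm): {Ground, Floor1, DoorOpen, Floor2}.
States satisfying AG (¬atFloor → EX (¬atFloor ∧ alarm)): ∅.

none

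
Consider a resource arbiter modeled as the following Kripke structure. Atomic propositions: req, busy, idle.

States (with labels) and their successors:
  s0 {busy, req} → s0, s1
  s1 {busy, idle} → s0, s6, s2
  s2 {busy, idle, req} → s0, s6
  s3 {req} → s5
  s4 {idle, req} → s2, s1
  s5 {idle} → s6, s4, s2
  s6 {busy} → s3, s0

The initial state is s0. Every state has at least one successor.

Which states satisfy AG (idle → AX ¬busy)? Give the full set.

States satisfying idle → AX ¬busy: {s0, s3, s6}.
States satisfying AG (idle → AX ¬busy): ∅.

none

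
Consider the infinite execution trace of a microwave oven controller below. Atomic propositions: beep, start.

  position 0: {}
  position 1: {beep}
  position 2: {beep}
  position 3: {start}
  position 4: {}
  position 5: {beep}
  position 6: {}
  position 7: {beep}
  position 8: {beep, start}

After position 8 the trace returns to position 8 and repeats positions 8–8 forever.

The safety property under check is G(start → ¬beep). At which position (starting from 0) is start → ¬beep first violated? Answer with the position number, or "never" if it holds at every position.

Check start → ¬beep at each position in order: 0 ✓, 1 ✓, 2 ✓, 3 ✓, 4 ✓, 5 ✓, 6 ✓, 7 ✓.
At position 8 the labels are {beep, start}, so start → ¬beep is false there. This is the first violation.

8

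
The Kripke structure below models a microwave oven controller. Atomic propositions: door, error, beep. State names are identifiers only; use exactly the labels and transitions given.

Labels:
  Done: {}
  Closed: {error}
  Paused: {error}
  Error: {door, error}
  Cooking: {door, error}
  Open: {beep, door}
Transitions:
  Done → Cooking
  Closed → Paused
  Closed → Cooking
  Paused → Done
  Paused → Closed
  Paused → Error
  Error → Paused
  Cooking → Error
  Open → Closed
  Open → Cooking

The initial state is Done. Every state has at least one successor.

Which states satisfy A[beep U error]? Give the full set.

{Closed, Paused, Error, Cooking, Open}

States satisfying beep: {Open}.
States satisfying error: {Closed, Paused, Error, Cooking}.
States satisfying A[beep U error]: {Closed, Paused, Error, Cooking, Open}.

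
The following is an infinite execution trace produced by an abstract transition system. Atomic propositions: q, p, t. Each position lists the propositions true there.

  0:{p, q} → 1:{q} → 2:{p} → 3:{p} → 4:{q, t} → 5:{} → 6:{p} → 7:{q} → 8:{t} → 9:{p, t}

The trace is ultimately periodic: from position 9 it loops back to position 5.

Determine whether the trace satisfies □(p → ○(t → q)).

p → ○(t → q) holds at every position 0..9, and those are all positions ever visited, so □(p → ○(t → q)) holds.
Positions where p holds: 0, 2, 3, 6, 9.
Check ○(t → q) at each: 0→ok, 2→ok, 3→ok, 6→ok, 9→ok.

Satisfied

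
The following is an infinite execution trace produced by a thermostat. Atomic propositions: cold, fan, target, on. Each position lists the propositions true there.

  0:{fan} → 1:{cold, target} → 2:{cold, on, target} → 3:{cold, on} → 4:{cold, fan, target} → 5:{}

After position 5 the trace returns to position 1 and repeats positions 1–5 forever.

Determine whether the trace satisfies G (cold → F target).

Holds

cold → F target holds at every position 0..5, and those are all positions ever visited, so G (cold → F target) holds.
Positions where cold holds: 1, 2, 3, 4.
Check F target at each: 1→ok, 2→ok, 3→ok, 4→ok.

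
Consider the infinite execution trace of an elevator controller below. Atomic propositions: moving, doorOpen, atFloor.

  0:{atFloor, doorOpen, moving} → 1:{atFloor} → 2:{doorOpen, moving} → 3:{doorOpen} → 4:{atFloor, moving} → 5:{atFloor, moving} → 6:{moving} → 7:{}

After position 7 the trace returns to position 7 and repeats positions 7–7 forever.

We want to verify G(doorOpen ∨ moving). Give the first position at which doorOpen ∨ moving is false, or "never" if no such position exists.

1

Check doorOpen ∨ moving at each position in order: 0 ✓.
At position 1 the labels are {atFloor}, so doorOpen ∨ moving is false there. This is the first violation.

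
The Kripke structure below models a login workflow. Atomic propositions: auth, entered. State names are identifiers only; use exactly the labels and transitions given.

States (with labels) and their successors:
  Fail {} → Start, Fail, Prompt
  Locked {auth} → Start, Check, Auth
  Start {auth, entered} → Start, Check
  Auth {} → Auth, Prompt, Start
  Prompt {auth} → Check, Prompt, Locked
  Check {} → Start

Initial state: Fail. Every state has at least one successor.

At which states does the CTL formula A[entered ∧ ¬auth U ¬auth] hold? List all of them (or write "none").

{Fail, Auth, Check}

States satisfying entered ∧ ¬auth: ∅.
States satisfying ¬auth: {Fail, Auth, Check}.
States satisfying A[entered ∧ ¬auth U ¬auth]: {Fail, Auth, Check}.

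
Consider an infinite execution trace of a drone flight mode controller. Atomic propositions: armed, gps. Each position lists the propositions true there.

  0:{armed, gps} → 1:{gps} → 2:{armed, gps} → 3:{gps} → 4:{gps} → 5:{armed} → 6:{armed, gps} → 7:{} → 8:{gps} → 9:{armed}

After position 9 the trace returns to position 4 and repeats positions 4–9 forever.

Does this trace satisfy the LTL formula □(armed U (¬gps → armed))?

armed U (¬gps → armed) must hold at every position from 0 onward. It fails at position 7, so □(armed U (¬gps → armed)) is false.

Does not hold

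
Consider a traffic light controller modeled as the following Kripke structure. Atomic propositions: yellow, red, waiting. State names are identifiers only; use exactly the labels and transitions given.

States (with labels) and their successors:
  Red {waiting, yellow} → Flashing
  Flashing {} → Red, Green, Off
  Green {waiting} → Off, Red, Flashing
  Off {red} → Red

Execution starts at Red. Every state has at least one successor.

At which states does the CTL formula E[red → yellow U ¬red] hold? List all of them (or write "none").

{Red, Flashing, Green}

States satisfying red → yellow: {Red, Flashing, Green}.
States satisfying ¬red: {Red, Flashing, Green}.
States satisfying E[red → yellow U ¬red]: {Red, Flashing, Green}.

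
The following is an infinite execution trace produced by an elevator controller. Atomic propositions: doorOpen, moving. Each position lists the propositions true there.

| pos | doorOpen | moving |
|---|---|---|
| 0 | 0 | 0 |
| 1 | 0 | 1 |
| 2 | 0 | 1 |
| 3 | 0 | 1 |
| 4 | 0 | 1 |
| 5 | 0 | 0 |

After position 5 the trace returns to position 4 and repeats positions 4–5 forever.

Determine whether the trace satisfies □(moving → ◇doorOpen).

No

moving → ◇doorOpen must hold at every position from 0 onward. It fails at position 1, so □(moving → ◇doorOpen) is false.
Positions where moving holds: 1, 2, 3, 4.
Check ◇doorOpen at each: 1→fails, 2→fails, 3→fails, 4→fails.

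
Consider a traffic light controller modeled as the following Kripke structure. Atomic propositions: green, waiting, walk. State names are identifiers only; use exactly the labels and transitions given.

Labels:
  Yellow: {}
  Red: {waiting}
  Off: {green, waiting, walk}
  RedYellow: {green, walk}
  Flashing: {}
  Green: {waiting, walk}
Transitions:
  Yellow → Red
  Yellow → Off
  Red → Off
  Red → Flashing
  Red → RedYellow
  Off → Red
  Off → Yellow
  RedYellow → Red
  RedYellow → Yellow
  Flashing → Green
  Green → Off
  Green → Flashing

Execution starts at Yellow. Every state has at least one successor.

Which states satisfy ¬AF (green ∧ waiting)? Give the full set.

States satisfying green ∧ waiting: {Off}.
States satisfying AF (green ∧ waiting): {Off}.
States satisfying ¬AF (green ∧ waiting): {Yellow, Red, RedYellow, Flashing, Green}.

{Yellow, Red, RedYellow, Flashing, Green}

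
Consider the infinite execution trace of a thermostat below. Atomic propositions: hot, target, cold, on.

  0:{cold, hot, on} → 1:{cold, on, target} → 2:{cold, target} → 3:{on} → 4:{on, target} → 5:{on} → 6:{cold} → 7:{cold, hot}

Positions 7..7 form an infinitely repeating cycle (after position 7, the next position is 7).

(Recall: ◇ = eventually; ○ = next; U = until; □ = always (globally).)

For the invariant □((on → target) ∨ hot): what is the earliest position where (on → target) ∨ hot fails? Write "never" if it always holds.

Check (on → target) ∨ hot at each position in order: 0 ✓, 1 ✓, 2 ✓.
At position 3 the labels are {on}, so (on → target) ∨ hot is false there. This is the first violation.

3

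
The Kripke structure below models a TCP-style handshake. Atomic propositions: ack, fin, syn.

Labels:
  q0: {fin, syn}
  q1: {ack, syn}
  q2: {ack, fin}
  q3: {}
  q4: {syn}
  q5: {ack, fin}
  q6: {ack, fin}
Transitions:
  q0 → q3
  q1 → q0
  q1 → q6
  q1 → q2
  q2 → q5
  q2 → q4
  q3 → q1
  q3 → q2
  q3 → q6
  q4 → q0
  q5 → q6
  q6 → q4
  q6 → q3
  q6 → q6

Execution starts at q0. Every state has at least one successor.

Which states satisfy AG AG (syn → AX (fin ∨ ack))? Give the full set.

States satisfying AG (syn → AX (fin ∨ ack)): ∅.
States satisfying AG AG (syn → AX (fin ∨ ack)): ∅.

none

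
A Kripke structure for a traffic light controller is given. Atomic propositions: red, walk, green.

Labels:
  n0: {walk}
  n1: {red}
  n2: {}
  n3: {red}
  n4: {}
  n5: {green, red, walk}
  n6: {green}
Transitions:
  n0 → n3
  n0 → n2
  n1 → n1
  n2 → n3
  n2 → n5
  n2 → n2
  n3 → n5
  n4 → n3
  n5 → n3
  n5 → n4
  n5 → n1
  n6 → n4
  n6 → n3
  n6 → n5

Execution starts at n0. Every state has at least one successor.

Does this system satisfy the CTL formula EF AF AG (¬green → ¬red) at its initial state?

No

States satisfying AF AG (¬green → ¬red): ∅.
States satisfying EF AF AG (¬green → ¬red): ∅.
No suitable path/successor from n0 witnesses the formula.
n0 ∉ Sat(EF AF AG (¬green → ¬red)).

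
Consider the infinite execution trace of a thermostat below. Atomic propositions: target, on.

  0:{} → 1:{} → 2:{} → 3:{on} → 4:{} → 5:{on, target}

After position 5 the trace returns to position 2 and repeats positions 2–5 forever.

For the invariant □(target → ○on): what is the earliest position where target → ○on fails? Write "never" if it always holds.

5

Check target → ○on at each position in order: 0 ✓, 1 ✓, 2 ✓, 3 ✓, 4 ✓.
At position 5 the labels are {on, target} and the next position 2 has {}, so target → ○on is false there. This is the first violation.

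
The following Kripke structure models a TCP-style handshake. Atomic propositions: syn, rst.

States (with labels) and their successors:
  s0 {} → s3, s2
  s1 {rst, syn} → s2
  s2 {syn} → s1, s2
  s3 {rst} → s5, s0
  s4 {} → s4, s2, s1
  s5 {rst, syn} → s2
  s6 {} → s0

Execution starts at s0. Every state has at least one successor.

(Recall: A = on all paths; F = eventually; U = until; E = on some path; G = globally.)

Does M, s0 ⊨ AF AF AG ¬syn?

States satisfying AF AG ¬syn: ∅.
States satisfying AF AF AG ¬syn: ∅.
There is a path from s0 along which AF AG ¬syn never holds.
s0 ∉ Sat(AF AF AG ¬syn).

No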